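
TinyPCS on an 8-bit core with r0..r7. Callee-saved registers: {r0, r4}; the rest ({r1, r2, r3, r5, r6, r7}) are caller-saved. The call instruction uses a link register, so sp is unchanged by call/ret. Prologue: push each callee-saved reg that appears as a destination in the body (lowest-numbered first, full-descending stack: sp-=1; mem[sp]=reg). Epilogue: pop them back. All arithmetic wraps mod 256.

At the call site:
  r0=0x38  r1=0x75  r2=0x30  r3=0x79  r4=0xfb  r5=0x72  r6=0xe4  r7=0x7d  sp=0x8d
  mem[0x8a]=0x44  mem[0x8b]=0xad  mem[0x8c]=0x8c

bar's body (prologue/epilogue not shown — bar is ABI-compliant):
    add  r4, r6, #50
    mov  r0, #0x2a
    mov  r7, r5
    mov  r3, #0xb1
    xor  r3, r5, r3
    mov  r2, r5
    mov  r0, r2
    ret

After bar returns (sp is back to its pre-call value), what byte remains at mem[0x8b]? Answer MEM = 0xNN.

prologue: push r0 -> mem[0x8c]=0x38, sp=0x8c
prologue: push r4 -> mem[0x8b]=0xfb, sp=0x8b
body[0] add  r4, r6, #50 -> r4=0x16
body[1] mov  r0, #0x2a -> r0=0x2a
body[2] mov  r7, r5 -> r7=0x72
body[3] mov  r3, #0xb1 -> r3=0xb1
body[4] xor  r3, r5, r3 -> r3=0xc3
body[5] mov  r2, r5 -> r2=0x72
body[6] mov  r0, r2 -> r0=0x72
epilogue: pop r4=0xfb, sp=0x8c
epilogue: pop r0=0x38, sp=0x8d
prologue pushed ['r0', 'r4'] at ['0x8c', '0x8b']

MEM = 0xfb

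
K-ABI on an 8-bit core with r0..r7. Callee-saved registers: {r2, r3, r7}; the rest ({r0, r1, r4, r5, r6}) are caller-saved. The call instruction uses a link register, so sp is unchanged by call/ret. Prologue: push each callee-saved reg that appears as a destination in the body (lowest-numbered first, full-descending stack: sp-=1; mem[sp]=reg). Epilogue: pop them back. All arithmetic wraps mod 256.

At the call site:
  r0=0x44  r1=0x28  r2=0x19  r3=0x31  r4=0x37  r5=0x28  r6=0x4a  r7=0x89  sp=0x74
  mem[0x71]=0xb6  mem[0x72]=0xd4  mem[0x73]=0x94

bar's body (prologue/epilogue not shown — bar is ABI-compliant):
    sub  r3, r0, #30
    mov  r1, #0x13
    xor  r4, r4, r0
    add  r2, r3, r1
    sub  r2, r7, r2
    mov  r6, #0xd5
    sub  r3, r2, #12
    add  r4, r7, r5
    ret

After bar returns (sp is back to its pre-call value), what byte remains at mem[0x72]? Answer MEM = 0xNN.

prologue: push r2 -> mem[0x73]=0x19, sp=0x73
prologue: push r3 -> mem[0x72]=0x31, sp=0x72
body[0] sub  r3, r0, #30 -> r3=0x26
body[1] mov  r1, #0x13 -> r1=0x13
body[2] xor  r4, r4, r0 -> r4=0x73
body[3] add  r2, r3, r1 -> r2=0x39
body[4] sub  r2, r7, r2 -> r2=0x50
body[5] mov  r6, #0xd5 -> r6=0xd5
body[6] sub  r3, r2, #12 -> r3=0x44
body[7] add  r4, r7, r5 -> r4=0xb1
epilogue: pop r3=0x31, sp=0x73
epilogue: pop r2=0x19, sp=0x74
prologue pushed ['r2', 'r3'] at ['0x73', '0x72']

MEM = 0x31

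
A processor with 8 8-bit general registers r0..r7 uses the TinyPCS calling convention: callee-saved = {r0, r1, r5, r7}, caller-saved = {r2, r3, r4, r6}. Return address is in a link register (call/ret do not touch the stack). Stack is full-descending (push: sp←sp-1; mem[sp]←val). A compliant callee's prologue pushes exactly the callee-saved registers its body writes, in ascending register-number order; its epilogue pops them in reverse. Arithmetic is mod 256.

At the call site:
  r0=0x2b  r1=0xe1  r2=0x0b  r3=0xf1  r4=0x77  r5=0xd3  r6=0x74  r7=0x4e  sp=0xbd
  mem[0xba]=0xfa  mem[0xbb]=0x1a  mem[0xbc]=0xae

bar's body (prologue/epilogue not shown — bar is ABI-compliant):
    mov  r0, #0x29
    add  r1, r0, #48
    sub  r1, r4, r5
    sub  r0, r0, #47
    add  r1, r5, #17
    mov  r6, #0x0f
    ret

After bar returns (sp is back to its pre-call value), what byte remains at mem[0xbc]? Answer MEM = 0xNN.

prologue: push r0 -> mem[0xbc]=0x2b, sp=0xbc
prologue: push r1 -> mem[0xbb]=0xe1, sp=0xbb
body[0] mov  r0, #0x29 -> r0=0x29
body[1] add  r1, r0, #48 -> r1=0x59
body[2] sub  r1, r4, r5 -> r1=0xa4
body[3] sub  r0, r0, #47 -> r0=0xfa
body[4] add  r1, r5, #17 -> r1=0xe4
body[5] mov  r6, #0x0f -> r6=0x0f
epilogue: pop r1=0xe1, sp=0xbc
epilogue: pop r0=0x2b, sp=0xbd
prologue pushed ['r0', 'r1'] at ['0xbc', '0xbb']

MEM = 0x2b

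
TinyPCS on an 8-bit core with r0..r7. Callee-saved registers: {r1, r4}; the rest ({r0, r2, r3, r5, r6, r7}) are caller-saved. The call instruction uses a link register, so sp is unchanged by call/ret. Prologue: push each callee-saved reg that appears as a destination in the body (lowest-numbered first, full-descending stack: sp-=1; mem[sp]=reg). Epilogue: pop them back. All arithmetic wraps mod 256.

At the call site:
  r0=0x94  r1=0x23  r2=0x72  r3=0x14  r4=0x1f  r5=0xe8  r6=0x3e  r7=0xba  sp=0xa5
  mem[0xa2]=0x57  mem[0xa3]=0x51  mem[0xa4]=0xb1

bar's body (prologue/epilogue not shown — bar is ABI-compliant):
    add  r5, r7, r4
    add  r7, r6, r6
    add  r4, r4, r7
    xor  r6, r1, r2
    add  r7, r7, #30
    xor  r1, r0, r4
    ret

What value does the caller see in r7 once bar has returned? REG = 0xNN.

prologue: push r1 -> mem[0xa4]=0x23, sp=0xa4
prologue: push r4 -> mem[0xa3]=0x1f, sp=0xa3
body[0] add  r5, r7, r4 -> r5=0xd9
body[1] add  r7, r6, r6 -> r7=0x7c
body[2] add  r4, r4, r7 -> r4=0x9b
body[3] xor  r6, r1, r2 -> r6=0x51
body[4] add  r7, r7, #30 -> r7=0x9a
body[5] xor  r1, r0, r4 -> r1=0x0f
epilogue: pop r4=0x1f, sp=0xa4
epilogue: pop r1=0x23, sp=0xa5
r7 is caller-saved -> body value

REG = 0x9a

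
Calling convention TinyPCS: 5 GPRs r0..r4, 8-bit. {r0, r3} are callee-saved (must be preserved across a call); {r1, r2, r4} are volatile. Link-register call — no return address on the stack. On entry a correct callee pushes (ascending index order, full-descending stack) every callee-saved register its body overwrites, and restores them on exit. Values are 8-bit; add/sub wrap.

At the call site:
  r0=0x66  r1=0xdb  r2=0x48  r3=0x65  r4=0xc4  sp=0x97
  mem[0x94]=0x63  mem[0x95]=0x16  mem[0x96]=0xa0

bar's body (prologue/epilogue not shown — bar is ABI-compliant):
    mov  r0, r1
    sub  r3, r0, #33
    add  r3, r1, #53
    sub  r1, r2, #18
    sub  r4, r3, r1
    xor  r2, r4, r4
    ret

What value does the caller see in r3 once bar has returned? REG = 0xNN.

prologue: push r0 → mem[0x96]=0x66, sp=0x96
prologue: push r3 → mem[0x95]=0x65, sp=0x95
body[0] mov  r0, r1 → r0=0xdb
body[1] sub  r3, r0, #33 → r3=0xba
body[2] add  r3, r1, #53 → r3=0x10
body[3] sub  r1, r2, #18 → r1=0x36
body[4] sub  r4, r3, r1 → r4=0xda
body[5] xor  r2, r4, r4 → r2=0x00
epilogue: pop r3=0x65, sp=0x96
epilogue: pop r0=0x66, sp=0x97
r3 is callee-saved → restored

REG = 0x65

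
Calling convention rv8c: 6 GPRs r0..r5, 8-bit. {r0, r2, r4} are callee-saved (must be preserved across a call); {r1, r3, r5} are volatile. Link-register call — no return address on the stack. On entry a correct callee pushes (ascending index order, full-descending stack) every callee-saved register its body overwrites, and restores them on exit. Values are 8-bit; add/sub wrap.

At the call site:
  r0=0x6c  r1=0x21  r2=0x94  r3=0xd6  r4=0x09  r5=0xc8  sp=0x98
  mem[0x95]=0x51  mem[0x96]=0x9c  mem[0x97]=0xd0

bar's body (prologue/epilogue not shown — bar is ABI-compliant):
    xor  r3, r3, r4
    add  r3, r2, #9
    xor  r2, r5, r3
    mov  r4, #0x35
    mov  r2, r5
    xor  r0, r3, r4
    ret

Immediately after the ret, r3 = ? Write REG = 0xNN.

prologue: push r0 → mem[0x97]=0x6c, sp=0x97
prologue: push r2 → mem[0x96]=0x94, sp=0x96
prologue: push r4 → mem[0x95]=0x09, sp=0x95
body[0] xor  r3, r3, r4 → r3=0xdf
body[1] add  r3, r2, #9 → r3=0x9d
body[2] xor  r2, r5, r3 → r2=0x55
body[3] mov  r4, #0x35 → r4=0x35
body[4] mov  r2, r5 → r2=0xc8
body[5] xor  r0, r3, r4 → r0=0xa8
epilogue: pop r4=0x09, sp=0x96
epilogue: pop r2=0x94, sp=0x97
epilogue: pop r0=0x6c, sp=0x98
r3 is caller-saved → body value

REG = 0x9d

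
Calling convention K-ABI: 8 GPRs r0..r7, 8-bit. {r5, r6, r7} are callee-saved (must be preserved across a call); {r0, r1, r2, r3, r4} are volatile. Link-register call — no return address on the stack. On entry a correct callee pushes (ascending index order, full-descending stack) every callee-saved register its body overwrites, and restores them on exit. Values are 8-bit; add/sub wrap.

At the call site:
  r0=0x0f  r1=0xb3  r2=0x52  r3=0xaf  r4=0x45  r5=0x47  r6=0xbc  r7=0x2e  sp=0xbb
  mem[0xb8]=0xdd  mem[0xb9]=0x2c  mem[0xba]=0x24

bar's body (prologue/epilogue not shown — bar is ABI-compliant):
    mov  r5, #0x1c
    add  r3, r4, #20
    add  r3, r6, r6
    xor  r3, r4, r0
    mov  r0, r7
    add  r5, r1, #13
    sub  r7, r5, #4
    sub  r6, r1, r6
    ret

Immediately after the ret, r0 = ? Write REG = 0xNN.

REG = 0x2e

prologue: push r5 -> mem[0xba]=0x47, sp=0xba
prologue: push r6 -> mem[0xb9]=0xbc, sp=0xb9
prologue: push r7 -> mem[0xb8]=0x2e, sp=0xb8
body[0] mov  r5, #0x1c -> r5=0x1c
body[1] add  r3, r4, #20 -> r3=0x59
body[2] add  r3, r6, r6 -> r3=0x78
body[3] xor  r3, r4, r0 -> r3=0x4a
body[4] mov  r0, r7 -> r0=0x2e
body[5] add  r5, r1, #13 -> r5=0xc0
body[6] sub  r7, r5, #4 -> r7=0xbc
body[7] sub  r6, r1, r6 -> r6=0xf7
epilogue: pop r7=0x2e, sp=0xb9
epilogue: pop r6=0xbc, sp=0xba
epilogue: pop r5=0x47, sp=0xbb
r0 is caller-saved -> body value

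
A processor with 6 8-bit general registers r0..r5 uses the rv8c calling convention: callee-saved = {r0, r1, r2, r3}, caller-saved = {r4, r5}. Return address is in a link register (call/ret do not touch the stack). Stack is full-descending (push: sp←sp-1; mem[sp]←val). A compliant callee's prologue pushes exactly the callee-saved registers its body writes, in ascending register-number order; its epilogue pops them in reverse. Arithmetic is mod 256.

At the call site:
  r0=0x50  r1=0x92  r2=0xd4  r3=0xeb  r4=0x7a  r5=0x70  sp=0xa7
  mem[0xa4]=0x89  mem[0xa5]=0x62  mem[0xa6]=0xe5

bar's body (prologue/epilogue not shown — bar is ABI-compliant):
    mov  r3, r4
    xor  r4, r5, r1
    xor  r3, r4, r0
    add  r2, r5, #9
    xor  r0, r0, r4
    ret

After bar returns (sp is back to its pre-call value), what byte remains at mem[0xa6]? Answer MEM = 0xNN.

prologue: push r0 -> mem[0xa6]=0x50, sp=0xa6
prologue: push r2 -> mem[0xa5]=0xd4, sp=0xa5
prologue: push r3 -> mem[0xa4]=0xeb, sp=0xa4
body[0] mov  r3, r4 -> r3=0x7a
body[1] xor  r4, r5, r1 -> r4=0xe2
body[2] xor  r3, r4, r0 -> r3=0xb2
body[3] add  r2, r5, #9 -> r2=0x79
body[4] xor  r0, r0, r4 -> r0=0xb2
epilogue: pop r3=0xeb, sp=0xa5
epilogue: pop r2=0xd4, sp=0xa6
epilogue: pop r0=0x50, sp=0xa7
prologue pushed ['r0', 'r2', 'r3'] at ['0xa6', '0xa5', '0xa4']

MEM = 0x50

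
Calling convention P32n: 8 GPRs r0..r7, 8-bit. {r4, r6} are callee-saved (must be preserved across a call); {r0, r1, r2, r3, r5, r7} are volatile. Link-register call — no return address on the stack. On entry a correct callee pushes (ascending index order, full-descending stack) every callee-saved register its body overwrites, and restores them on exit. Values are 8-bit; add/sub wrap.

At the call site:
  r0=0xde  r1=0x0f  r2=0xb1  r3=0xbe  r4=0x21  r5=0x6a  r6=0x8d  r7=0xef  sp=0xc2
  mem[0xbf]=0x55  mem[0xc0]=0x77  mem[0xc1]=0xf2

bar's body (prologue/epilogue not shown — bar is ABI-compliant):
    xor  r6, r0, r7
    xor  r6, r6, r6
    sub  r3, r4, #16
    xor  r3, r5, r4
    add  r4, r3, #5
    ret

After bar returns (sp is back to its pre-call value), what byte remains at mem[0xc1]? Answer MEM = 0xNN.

prologue: push r4 → mem[0xc1]=0x21, sp=0xc1
prologue: push r6 → mem[0xc0]=0x8d, sp=0xc0
body[0] xor  r6, r0, r7 → r6=0x31
body[1] xor  r6, r6, r6 → r6=0x00
body[2] sub  r3, r4, #16 → r3=0x11
body[3] xor  r3, r5, r4 → r3=0x4b
body[4] add  r4, r3, #5 → r4=0x50
epilogue: pop r6=0x8d, sp=0xc1
epilogue: pop r4=0x21, sp=0xc2
prologue pushed ['r4', 'r6'] at ['0xc1', '0xc0']

MEM = 0x21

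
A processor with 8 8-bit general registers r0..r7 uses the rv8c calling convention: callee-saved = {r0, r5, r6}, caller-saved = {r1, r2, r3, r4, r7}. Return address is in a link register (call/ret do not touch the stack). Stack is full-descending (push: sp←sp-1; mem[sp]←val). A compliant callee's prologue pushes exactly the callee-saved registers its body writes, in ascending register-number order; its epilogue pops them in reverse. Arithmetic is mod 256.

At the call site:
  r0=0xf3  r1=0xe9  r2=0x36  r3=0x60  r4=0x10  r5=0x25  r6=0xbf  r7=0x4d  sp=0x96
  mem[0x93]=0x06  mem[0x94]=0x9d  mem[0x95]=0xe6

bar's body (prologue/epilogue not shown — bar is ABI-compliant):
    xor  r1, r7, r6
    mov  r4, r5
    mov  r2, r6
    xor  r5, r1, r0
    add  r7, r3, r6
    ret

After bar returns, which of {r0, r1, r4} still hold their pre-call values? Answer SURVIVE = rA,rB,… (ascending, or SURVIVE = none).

SURVIVE = r0

prologue: push r5 -> mem[0x95]=0x25, sp=0x95
body[0] xor  r1, r7, r6 -> r1=0xf2
body[1] mov  r4, r5 -> r4=0x25
body[2] mov  r2, r6 -> r2=0xbf
body[3] xor  r5, r1, r0 -> r5=0x01
body[4] add  r7, r3, r6 -> r7=0x1f
epilogue: pop r5=0x25, sp=0x96
r0: callee-saved, written=False
r1: caller-saved, written=True
r4: caller-saved, written=True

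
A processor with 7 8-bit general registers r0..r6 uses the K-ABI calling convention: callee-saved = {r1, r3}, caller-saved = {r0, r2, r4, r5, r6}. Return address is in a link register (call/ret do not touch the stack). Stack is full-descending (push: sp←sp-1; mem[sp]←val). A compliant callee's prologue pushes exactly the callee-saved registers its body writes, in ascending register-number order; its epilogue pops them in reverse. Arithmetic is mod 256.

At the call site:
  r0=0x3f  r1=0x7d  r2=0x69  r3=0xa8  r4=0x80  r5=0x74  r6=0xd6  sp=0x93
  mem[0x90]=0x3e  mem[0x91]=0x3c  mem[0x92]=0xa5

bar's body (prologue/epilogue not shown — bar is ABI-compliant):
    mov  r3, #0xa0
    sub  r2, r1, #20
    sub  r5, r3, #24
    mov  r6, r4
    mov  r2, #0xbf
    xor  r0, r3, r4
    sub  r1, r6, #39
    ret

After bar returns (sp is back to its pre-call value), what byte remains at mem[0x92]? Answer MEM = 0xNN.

MEM = 0x7d

prologue: push r1 -> mem[0x92]=0x7d, sp=0x92
prologue: push r3 -> mem[0x91]=0xa8, sp=0x91
body[0] mov  r3, #0xa0 -> r3=0xa0
body[1] sub  r2, r1, #20 -> r2=0x69
body[2] sub  r5, r3, #24 -> r5=0x88
body[3] mov  r6, r4 -> r6=0x80
body[4] mov  r2, #0xbf -> r2=0xbf
body[5] xor  r0, r3, r4 -> r0=0x20
body[6] sub  r1, r6, #39 -> r1=0x59
epilogue: pop r3=0xa8, sp=0x92
epilogue: pop r1=0x7d, sp=0x93
prologue pushed ['r1', 'r3'] at ['0x92', '0x91']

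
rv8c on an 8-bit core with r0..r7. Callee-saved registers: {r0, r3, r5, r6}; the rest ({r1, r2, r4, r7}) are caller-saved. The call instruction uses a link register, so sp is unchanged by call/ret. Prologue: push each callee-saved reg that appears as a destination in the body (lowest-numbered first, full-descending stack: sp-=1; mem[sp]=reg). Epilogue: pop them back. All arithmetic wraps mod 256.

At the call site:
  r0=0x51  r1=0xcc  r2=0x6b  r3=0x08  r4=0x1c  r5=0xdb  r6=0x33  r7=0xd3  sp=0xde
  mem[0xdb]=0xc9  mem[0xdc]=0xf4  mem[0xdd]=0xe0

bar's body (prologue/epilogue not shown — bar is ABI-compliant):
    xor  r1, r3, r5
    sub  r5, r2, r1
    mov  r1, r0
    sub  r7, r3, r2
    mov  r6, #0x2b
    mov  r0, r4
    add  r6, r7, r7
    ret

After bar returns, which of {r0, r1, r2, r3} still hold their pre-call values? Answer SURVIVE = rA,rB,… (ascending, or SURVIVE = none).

SURVIVE = r0,r2,r3

prologue: push r0 → mem[0xdd]=0x51, sp=0xdd
prologue: push r5 → mem[0xdc]=0xdb, sp=0xdc
prologue: push r6 → mem[0xdb]=0x33, sp=0xdb
body[0] xor  r1, r3, r5 → r1=0xd3
body[1] sub  r5, r2, r1 → r5=0x98
body[2] mov  r1, r0 → r1=0x51
body[3] sub  r7, r3, r2 → r7=0x9d
body[4] mov  r6, #0x2b → r6=0x2b
body[5] mov  r0, r4 → r0=0x1c
body[6] add  r6, r7, r7 → r6=0x3a
epilogue: pop r6=0x33, sp=0xdc
epilogue: pop r5=0xdb, sp=0xdd
epilogue: pop r0=0x51, sp=0xde
r0: callee-saved, written=True
r1: caller-saved, written=True
r2: caller-saved, written=False
r3: callee-saved, written=False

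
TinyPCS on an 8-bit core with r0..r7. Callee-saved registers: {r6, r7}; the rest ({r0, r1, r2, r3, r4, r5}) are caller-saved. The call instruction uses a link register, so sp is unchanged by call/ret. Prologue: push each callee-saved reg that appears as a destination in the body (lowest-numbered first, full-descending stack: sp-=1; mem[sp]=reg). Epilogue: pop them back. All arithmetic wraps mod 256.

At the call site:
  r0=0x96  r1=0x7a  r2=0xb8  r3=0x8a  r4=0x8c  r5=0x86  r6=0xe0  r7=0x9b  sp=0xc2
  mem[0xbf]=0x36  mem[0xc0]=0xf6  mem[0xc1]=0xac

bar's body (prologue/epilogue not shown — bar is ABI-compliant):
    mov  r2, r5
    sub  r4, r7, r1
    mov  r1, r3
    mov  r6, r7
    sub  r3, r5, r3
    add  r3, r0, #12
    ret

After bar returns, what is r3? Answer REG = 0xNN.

prologue: push r6 → mem[0xc1]=0xe0, sp=0xc1
body[0] mov  r2, r5 → r2=0x86
body[1] sub  r4, r7, r1 → r4=0x21
body[2] mov  r1, r3 → r1=0x8a
body[3] mov  r6, r7 → r6=0x9b
body[4] sub  r3, r5, r3 → r3=0xfc
body[5] add  r3, r0, #12 → r3=0xa2
epilogue: pop r6=0xe0, sp=0xc2
r3 is caller-saved → body value

REG = 0xa2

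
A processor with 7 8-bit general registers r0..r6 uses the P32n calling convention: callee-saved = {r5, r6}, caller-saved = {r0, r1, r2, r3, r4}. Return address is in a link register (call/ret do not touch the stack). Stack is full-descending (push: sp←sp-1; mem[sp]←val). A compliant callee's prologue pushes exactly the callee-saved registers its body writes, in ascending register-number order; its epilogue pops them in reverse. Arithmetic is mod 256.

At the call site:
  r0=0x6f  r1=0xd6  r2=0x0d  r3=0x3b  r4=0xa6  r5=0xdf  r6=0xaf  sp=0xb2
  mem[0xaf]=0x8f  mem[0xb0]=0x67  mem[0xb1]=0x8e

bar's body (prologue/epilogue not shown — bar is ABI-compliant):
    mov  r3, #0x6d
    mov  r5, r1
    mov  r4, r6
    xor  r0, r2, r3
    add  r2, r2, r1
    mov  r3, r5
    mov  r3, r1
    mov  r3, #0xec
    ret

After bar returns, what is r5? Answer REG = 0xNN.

prologue: push r5 -> mem[0xb1]=0xdf, sp=0xb1
body[0] mov  r3, #0x6d -> r3=0x6d
body[1] mov  r5, r1 -> r5=0xd6
body[2] mov  r4, r6 -> r4=0xaf
body[3] xor  r0, r2, r3 -> r0=0x60
body[4] add  r2, r2, r1 -> r2=0xe3
body[5] mov  r3, r5 -> r3=0xd6
body[6] mov  r3, r1 -> r3=0xd6
body[7] mov  r3, #0xec -> r3=0xec
epilogue: pop r5=0xdf, sp=0xb2
r5 is callee-saved -> restored

REG = 0xdf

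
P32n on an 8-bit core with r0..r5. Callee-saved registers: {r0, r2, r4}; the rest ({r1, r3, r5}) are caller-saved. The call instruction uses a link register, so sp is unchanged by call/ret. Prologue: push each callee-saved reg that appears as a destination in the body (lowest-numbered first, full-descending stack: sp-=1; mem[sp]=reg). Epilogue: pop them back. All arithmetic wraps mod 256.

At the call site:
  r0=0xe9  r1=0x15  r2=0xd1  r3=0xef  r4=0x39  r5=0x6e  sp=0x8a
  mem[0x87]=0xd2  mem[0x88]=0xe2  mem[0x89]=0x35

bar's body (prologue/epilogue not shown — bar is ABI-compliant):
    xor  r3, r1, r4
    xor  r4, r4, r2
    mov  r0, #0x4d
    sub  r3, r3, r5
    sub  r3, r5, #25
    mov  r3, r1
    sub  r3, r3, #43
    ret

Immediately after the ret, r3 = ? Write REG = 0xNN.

prologue: push r0 -> mem[0x89]=0xe9, sp=0x89
prologue: push r4 -> mem[0x88]=0x39, sp=0x88
body[0] xor  r3, r1, r4 -> r3=0x2c
body[1] xor  r4, r4, r2 -> r4=0xe8
body[2] mov  r0, #0x4d -> r0=0x4d
body[3] sub  r3, r3, r5 -> r3=0xbe
body[4] sub  r3, r5, #25 -> r3=0x55
body[5] mov  r3, r1 -> r3=0x15
body[6] sub  r3, r3, #43 -> r3=0xea
epilogue: pop r4=0x39, sp=0x89
epilogue: pop r0=0xe9, sp=0x8a
r3 is caller-saved -> body value

REG = 0xea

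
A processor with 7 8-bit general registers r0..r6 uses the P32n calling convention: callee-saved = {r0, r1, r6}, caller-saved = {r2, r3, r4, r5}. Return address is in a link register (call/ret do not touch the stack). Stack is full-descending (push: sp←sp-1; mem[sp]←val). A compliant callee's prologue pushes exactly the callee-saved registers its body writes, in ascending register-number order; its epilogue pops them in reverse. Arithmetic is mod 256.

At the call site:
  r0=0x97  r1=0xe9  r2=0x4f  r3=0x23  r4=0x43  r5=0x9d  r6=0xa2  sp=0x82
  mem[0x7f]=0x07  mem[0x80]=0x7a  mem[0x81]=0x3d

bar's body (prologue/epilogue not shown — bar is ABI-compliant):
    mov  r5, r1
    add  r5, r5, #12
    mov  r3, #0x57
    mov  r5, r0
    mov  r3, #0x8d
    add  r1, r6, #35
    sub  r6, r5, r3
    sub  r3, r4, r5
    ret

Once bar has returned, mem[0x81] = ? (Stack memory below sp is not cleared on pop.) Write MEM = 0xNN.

prologue: push r1 -> mem[0x81]=0xe9, sp=0x81
prologue: push r6 -> mem[0x80]=0xa2, sp=0x80
body[0] mov  r5, r1 -> r5=0xe9
body[1] add  r5, r5, #12 -> r5=0xf5
body[2] mov  r3, #0x57 -> r3=0x57
body[3] mov  r5, r0 -> r5=0x97
body[4] mov  r3, #0x8d -> r3=0x8d
body[5] add  r1, r6, #35 -> r1=0xc5
body[6] sub  r6, r5, r3 -> r6=0x0a
body[7] sub  r3, r4, r5 -> r3=0xac
epilogue: pop r6=0xa2, sp=0x81
epilogue: pop r1=0xe9, sp=0x82
prologue pushed ['r1', 'r6'] at ['0x81', '0x80']

MEM = 0xe9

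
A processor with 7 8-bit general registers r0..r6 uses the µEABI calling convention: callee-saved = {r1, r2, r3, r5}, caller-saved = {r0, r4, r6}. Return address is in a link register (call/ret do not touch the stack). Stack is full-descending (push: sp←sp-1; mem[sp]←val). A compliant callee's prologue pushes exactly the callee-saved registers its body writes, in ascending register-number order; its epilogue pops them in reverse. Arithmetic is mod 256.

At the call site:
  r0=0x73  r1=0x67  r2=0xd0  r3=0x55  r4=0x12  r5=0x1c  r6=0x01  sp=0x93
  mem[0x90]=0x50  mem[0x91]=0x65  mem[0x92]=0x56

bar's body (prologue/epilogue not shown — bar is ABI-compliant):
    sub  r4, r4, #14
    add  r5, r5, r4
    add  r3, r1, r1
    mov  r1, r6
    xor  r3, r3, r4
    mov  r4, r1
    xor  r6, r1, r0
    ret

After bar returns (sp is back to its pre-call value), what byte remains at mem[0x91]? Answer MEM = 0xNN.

prologue: push r1 → mem[0x92]=0x67, sp=0x92
prologue: push r3 → mem[0x91]=0x55, sp=0x91
prologue: push r5 → mem[0x90]=0x1c, sp=0x90
body[0] sub  r4, r4, #14 → r4=0x04
body[1] add  r5, r5, r4 → r5=0x20
body[2] add  r3, r1, r1 → r3=0xce
body[3] mov  r1, r6 → r1=0x01
body[4] xor  r3, r3, r4 → r3=0xca
body[5] mov  r4, r1 → r4=0x01
body[6] xor  r6, r1, r0 → r6=0x72
epilogue: pop r5=0x1c, sp=0x91
epilogue: pop r3=0x55, sp=0x92
epilogue: pop r1=0x67, sp=0x93
prologue pushed ['r1', 'r3', 'r5'] at ['0x92', '0x91', '0x90']

MEM = 0x55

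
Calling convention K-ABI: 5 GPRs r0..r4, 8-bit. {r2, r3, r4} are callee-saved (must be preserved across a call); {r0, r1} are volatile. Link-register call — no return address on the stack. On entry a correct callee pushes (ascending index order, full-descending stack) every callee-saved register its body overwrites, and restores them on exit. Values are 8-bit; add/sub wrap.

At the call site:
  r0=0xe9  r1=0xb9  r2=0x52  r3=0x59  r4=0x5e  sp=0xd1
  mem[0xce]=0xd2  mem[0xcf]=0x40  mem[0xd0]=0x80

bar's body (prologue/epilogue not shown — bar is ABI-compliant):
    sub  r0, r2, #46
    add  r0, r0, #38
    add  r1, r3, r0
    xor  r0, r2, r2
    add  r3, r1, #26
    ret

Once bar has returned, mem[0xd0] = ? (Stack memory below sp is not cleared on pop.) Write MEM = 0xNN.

MEM = 0x59

prologue: push r3 -> mem[0xd0]=0x59, sp=0xd0
body[0] sub  r0, r2, #46 -> r0=0x24
body[1] add  r0, r0, #38 -> r0=0x4a
body[2] add  r1, r3, r0 -> r1=0xa3
body[3] xor  r0, r2, r2 -> r0=0x00
body[4] add  r3, r1, #26 -> r3=0xbd
epilogue: pop r3=0x59, sp=0xd1
prologue pushed ['r3'] at ['0xd0']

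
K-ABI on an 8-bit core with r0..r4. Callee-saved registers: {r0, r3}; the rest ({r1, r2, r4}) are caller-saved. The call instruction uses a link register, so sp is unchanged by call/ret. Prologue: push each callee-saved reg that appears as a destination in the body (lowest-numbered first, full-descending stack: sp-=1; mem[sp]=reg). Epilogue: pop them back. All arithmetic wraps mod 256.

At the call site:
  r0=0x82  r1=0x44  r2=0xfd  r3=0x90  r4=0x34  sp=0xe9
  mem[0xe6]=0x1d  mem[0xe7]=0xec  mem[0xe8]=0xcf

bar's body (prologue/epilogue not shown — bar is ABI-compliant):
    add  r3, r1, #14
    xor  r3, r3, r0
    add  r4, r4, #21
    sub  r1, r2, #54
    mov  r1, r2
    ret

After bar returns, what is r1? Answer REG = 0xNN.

REG = 0xfd

prologue: push r3 → mem[0xe8]=0x90, sp=0xe8
body[0] add  r3, r1, #14 → r3=0x52
body[1] xor  r3, r3, r0 → r3=0xd0
body[2] add  r4, r4, #21 → r4=0x49
body[3] sub  r1, r2, #54 → r1=0xc7
body[4] mov  r1, r2 → r1=0xfd
epilogue: pop r3=0x90, sp=0xe9
r1 is caller-saved → body value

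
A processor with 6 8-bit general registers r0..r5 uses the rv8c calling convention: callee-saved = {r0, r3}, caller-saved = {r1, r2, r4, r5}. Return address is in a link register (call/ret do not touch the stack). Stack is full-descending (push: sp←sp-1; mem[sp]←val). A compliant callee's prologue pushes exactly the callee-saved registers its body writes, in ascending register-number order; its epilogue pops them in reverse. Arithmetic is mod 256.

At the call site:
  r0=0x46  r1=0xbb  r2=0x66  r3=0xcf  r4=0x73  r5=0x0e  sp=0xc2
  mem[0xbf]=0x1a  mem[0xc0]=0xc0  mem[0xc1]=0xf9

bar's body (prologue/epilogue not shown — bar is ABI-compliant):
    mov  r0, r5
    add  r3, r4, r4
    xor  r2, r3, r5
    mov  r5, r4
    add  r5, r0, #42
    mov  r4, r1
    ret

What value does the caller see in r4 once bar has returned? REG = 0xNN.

prologue: push r0 -> mem[0xc1]=0x46, sp=0xc1
prologue: push r3 -> mem[0xc0]=0xcf, sp=0xc0
body[0] mov  r0, r5 -> r0=0x0e
body[1] add  r3, r4, r4 -> r3=0xe6
body[2] xor  r2, r3, r5 -> r2=0xe8
body[3] mov  r5, r4 -> r5=0x73
body[4] add  r5, r0, #42 -> r5=0x38
body[5] mov  r4, r1 -> r4=0xbb
epilogue: pop r3=0xcf, sp=0xc1
epilogue: pop r0=0x46, sp=0xc2
r4 is caller-saved -> body value

REG = 0xbb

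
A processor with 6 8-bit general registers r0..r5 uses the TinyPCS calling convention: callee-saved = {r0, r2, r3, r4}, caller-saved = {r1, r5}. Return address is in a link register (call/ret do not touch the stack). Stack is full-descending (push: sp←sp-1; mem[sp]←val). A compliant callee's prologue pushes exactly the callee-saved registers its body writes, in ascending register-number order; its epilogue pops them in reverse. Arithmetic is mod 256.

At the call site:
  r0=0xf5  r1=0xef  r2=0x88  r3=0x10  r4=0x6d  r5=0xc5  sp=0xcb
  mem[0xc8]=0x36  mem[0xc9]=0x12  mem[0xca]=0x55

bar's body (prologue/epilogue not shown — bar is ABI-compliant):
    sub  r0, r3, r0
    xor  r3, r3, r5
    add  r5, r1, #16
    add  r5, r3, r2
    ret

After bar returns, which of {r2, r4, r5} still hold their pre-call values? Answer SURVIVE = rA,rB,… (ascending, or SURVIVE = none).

prologue: push r0 → mem[0xca]=0xf5, sp=0xca
prologue: push r3 → mem[0xc9]=0x10, sp=0xc9
body[0] sub  r0, r3, r0 → r0=0x1b
body[1] xor  r3, r3, r5 → r3=0xd5
body[2] add  r5, r1, #16 → r5=0xff
body[3] add  r5, r3, r2 → r5=0x5d
epilogue: pop r3=0x10, sp=0xca
epilogue: pop r0=0xf5, sp=0xcb
r2: callee-saved, written=False
r4: callee-saved, written=False
r5: caller-saved, written=True

SURVIVE = r2,r4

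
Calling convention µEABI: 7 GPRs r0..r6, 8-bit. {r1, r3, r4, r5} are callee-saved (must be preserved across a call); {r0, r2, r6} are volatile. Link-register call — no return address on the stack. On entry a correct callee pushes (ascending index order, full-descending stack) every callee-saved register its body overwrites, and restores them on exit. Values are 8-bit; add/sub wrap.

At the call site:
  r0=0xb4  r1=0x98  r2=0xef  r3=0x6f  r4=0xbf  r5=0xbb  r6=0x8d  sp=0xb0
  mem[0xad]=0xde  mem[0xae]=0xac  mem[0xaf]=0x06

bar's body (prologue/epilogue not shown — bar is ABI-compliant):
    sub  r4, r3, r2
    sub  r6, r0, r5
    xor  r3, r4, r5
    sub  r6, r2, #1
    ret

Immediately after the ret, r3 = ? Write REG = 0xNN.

REG = 0x6f

prologue: push r3 -> mem[0xaf]=0x6f, sp=0xaf
prologue: push r4 -> mem[0xae]=0xbf, sp=0xae
body[0] sub  r4, r3, r2 -> r4=0x80
body[1] sub  r6, r0, r5 -> r6=0xf9
body[2] xor  r3, r4, r5 -> r3=0x3b
body[3] sub  r6, r2, #1 -> r6=0xee
epilogue: pop r4=0xbf, sp=0xaf
epilogue: pop r3=0x6f, sp=0xb0
r3 is callee-saved -> restored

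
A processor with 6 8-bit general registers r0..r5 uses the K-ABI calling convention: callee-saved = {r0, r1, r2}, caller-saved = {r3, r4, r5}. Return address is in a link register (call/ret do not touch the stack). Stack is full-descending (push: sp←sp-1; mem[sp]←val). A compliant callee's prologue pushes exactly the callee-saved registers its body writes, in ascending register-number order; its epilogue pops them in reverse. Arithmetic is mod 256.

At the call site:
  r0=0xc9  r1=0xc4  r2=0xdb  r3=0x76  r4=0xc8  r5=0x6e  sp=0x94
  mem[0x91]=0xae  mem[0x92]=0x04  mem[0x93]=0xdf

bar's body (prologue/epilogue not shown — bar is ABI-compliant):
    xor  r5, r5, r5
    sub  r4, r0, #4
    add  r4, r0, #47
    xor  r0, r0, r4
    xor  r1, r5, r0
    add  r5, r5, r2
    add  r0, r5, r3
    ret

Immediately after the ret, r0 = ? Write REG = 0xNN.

prologue: push r0 → mem[0x93]=0xc9, sp=0x93
prologue: push r1 → mem[0x92]=0xc4, sp=0x92
body[0] xor  r5, r5, r5 → r5=0x00
body[1] sub  r4, r0, #4 → r4=0xc5
body[2] add  r4, r0, #47 → r4=0xf8
body[3] xor  r0, r0, r4 → r0=0x31
body[4] xor  r1, r5, r0 → r1=0x31
body[5] add  r5, r5, r2 → r5=0xdb
body[6] add  r0, r5, r3 → r0=0x51
epilogue: pop r1=0xc4, sp=0x93
epilogue: pop r0=0xc9, sp=0x94
r0 is callee-saved → restored

REG = 0xc9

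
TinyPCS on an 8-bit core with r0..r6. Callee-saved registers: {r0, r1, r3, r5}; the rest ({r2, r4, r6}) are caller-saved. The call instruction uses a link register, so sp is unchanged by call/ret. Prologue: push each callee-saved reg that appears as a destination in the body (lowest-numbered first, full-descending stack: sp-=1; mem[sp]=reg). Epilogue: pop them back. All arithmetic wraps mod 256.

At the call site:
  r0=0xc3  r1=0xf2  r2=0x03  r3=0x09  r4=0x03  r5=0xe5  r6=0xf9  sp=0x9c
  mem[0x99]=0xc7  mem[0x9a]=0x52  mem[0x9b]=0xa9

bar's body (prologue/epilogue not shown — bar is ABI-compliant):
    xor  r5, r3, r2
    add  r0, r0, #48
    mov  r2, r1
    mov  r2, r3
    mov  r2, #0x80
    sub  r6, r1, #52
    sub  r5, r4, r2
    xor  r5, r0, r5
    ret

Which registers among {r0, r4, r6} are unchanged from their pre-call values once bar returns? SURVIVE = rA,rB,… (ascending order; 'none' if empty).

prologue: push r0 -> mem[0x9b]=0xc3, sp=0x9b
prologue: push r5 -> mem[0x9a]=0xe5, sp=0x9a
body[0] xor  r5, r3, r2 -> r5=0x0a
body[1] add  r0, r0, #48 -> r0=0xf3
body[2] mov  r2, r1 -> r2=0xf2
body[3] mov  r2, r3 -> r2=0x09
body[4] mov  r2, #0x80 -> r2=0x80
body[5] sub  r6, r1, #52 -> r6=0xbe
body[6] sub  r5, r4, r2 -> r5=0x83
body[7] xor  r5, r0, r5 -> r5=0x70
epilogue: pop r5=0xe5, sp=0x9b
epilogue: pop r0=0xc3, sp=0x9c
r0: callee-saved, written=True
r4: caller-saved, written=False
r6: caller-saved, written=True

SURVIVE = r0,r4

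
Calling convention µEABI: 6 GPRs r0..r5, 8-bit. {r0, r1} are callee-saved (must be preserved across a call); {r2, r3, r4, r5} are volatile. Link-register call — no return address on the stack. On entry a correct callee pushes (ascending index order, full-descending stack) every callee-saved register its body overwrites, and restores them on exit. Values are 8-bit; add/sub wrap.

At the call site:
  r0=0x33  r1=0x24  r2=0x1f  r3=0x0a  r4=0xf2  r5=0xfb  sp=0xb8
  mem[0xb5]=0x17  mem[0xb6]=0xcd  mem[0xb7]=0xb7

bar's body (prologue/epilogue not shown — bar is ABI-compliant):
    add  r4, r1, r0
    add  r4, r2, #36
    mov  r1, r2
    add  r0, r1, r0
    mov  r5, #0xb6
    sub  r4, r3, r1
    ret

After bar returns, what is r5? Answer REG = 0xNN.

prologue: push r0 → mem[0xb7]=0x33, sp=0xb7
prologue: push r1 → mem[0xb6]=0x24, sp=0xb6
body[0] add  r4, r1, r0 → r4=0x57
body[1] add  r4, r2, #36 → r4=0x43
body[2] mov  r1, r2 → r1=0x1f
body[3] add  r0, r1, r0 → r0=0x52
body[4] mov  r5, #0xb6 → r5=0xb6
body[5] sub  r4, r3, r1 → r4=0xeb
epilogue: pop r1=0x24, sp=0xb7
epilogue: pop r0=0x33, sp=0xb8
r5 is caller-saved → body value

REG = 0xb6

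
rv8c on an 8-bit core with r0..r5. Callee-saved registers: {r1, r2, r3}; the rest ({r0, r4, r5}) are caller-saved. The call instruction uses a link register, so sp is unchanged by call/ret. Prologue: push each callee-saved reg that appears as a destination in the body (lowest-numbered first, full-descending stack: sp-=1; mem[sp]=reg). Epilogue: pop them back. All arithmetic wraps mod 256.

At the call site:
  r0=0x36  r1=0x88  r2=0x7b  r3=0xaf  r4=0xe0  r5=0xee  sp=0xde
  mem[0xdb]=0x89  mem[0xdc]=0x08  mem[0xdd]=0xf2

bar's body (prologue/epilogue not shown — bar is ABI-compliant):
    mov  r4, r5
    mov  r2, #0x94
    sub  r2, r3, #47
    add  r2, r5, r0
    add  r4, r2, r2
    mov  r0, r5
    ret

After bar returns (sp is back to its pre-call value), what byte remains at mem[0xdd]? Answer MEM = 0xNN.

MEM = 0x7b

prologue: push r2 -> mem[0xdd]=0x7b, sp=0xdd
body[0] mov  r4, r5 -> r4=0xee
body[1] mov  r2, #0x94 -> r2=0x94
body[2] sub  r2, r3, #47 -> r2=0x80
body[3] add  r2, r5, r0 -> r2=0x24
body[4] add  r4, r2, r2 -> r4=0x48
body[5] mov  r0, r5 -> r0=0xee
epilogue: pop r2=0x7b, sp=0xde
prologue pushed ['r2'] at ['0xdd']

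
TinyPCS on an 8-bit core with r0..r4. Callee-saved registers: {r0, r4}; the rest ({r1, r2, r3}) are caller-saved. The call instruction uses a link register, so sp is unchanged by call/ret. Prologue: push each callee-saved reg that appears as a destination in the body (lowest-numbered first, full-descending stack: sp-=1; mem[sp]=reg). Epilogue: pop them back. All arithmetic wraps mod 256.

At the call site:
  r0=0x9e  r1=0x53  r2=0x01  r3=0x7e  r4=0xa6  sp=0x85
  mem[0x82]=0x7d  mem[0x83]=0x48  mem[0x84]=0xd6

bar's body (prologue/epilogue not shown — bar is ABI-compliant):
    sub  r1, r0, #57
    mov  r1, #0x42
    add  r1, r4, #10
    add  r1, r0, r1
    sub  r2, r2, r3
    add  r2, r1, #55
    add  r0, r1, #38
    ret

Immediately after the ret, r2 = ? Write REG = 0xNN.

REG = 0x85

prologue: push r0 → mem[0x84]=0x9e, sp=0x84
body[0] sub  r1, r0, #57 → r1=0x65
body[1] mov  r1, #0x42 → r1=0x42
body[2] add  r1, r4, #10 → r1=0xb0
body[3] add  r1, r0, r1 → r1=0x4e
body[4] sub  r2, r2, r3 → r2=0x83
body[5] add  r2, r1, #55 → r2=0x85
body[6] add  r0, r1, #38 → r0=0x74
epilogue: pop r0=0x9e, sp=0x85
r2 is caller-saved → body value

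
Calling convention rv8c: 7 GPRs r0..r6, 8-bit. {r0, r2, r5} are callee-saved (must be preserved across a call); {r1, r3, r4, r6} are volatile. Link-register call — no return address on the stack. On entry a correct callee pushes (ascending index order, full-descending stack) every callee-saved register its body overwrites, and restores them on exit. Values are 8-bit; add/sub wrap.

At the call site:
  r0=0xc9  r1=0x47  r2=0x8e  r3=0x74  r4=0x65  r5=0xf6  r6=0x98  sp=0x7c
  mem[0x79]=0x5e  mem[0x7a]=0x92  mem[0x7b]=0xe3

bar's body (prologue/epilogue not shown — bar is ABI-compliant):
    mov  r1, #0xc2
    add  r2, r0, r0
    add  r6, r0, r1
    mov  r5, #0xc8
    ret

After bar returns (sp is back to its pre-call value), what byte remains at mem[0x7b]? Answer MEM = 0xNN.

prologue: push r2 -> mem[0x7b]=0x8e, sp=0x7b
prologue: push r5 -> mem[0x7a]=0xf6, sp=0x7a
body[0] mov  r1, #0xc2 -> r1=0xc2
body[1] add  r2, r0, r0 -> r2=0x92
body[2] add  r6, r0, r1 -> r6=0x8b
body[3] mov  r5, #0xc8 -> r5=0xc8
epilogue: pop r5=0xf6, sp=0x7b
epilogue: pop r2=0x8e, sp=0x7c
prologue pushed ['r2', 'r5'] at ['0x7b', '0x7a']

MEM = 0x8e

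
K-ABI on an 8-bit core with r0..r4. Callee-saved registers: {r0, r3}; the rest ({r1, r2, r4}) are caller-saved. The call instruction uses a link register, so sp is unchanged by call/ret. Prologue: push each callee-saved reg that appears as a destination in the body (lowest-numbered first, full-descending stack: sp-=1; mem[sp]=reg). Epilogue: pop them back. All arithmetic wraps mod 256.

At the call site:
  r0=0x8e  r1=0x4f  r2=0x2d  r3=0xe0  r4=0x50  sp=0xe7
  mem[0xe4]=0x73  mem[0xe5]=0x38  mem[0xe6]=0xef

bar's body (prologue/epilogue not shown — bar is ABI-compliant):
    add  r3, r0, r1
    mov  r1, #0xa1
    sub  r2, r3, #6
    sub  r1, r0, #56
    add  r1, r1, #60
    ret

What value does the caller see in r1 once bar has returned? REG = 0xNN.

REG = 0x92

prologue: push r3 → mem[0xe6]=0xe0, sp=0xe6
body[0] add  r3, r0, r1 → r3=0xdd
body[1] mov  r1, #0xa1 → r1=0xa1
body[2] sub  r2, r3, #6 → r2=0xd7
body[3] sub  r1, r0, #56 → r1=0x56
body[4] add  r1, r1, #60 → r1=0x92
epilogue: pop r3=0xe0, sp=0xe7
r1 is caller-saved → body value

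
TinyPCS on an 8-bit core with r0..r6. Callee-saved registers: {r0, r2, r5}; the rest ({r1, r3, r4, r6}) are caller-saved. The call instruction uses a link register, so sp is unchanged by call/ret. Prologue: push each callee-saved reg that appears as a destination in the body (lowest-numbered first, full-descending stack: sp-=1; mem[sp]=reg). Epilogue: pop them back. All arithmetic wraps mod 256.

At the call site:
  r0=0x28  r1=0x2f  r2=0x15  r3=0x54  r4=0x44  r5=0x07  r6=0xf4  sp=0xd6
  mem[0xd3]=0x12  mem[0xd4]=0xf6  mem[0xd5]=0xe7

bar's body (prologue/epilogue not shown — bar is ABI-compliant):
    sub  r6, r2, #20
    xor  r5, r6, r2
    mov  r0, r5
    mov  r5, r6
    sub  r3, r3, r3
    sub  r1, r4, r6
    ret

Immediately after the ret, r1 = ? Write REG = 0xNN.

REG = 0x43

prologue: push r0 -> mem[0xd5]=0x28, sp=0xd5
prologue: push r5 -> mem[0xd4]=0x07, sp=0xd4
body[0] sub  r6, r2, #20 -> r6=0x01
body[1] xor  r5, r6, r2 -> r5=0x14
body[2] mov  r0, r5 -> r0=0x14
body[3] mov  r5, r6 -> r5=0x01
body[4] sub  r3, r3, r3 -> r3=0x00
body[5] sub  r1, r4, r6 -> r1=0x43
epilogue: pop r5=0x07, sp=0xd5
epilogue: pop r0=0x28, sp=0xd6
r1 is caller-saved -> body value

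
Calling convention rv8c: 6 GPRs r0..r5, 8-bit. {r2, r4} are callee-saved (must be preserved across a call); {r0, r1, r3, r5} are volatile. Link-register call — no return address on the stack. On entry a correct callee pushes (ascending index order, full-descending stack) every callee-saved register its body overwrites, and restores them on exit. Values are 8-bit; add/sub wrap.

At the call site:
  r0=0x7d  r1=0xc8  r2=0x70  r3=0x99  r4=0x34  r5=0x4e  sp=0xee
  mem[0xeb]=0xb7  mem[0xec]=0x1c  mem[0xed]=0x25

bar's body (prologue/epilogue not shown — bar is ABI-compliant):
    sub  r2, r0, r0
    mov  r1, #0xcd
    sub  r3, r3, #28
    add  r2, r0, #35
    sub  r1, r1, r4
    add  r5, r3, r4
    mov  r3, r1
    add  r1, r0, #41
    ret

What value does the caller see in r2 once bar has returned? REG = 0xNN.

REG = 0x70

prologue: push r2 -> mem[0xed]=0x70, sp=0xed
body[0] sub  r2, r0, r0 -> r2=0x00
body[1] mov  r1, #0xcd -> r1=0xcd
body[2] sub  r3, r3, #28 -> r3=0x7d
body[3] add  r2, r0, #35 -> r2=0xa0
body[4] sub  r1, r1, r4 -> r1=0x99
body[5] add  r5, r3, r4 -> r5=0xb1
body[6] mov  r3, r1 -> r3=0x99
body[7] add  r1, r0, #41 -> r1=0xa6
epilogue: pop r2=0x70, sp=0xee
r2 is callee-saved -> restored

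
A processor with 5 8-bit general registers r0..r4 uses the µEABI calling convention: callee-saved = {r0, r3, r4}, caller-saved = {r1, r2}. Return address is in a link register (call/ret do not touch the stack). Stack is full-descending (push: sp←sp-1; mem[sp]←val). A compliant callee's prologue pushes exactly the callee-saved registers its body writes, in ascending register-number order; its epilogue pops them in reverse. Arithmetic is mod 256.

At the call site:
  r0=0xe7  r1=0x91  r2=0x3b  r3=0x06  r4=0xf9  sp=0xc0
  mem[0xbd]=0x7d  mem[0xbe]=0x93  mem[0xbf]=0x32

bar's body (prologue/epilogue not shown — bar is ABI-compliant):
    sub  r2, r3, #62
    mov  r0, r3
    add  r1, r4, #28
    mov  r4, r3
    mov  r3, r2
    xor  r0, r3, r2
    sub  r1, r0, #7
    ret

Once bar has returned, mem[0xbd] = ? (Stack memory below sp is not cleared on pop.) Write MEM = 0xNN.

prologue: push r0 → mem[0xbf]=0xe7, sp=0xbf
prologue: push r3 → mem[0xbe]=0x06, sp=0xbe
prologue: push r4 → mem[0xbd]=0xf9, sp=0xbd
body[0] sub  r2, r3, #62 → r2=0xc8
body[1] mov  r0, r3 → r0=0x06
body[2] add  r1, r4, #28 → r1=0x15
body[3] mov  r4, r3 → r4=0x06
body[4] mov  r3, r2 → r3=0xc8
body[5] xor  r0, r3, r2 → r0=0x00
body[6] sub  r1, r0, #7 → r1=0xf9
epilogue: pop r4=0xf9, sp=0xbe
epilogue: pop r3=0x06, sp=0xbf
epilogue: pop r0=0xe7, sp=0xc0
prologue pushed ['r0', 'r3', 'r4'] at ['0xbf', '0xbe', '0xbd']

MEM = 0xf9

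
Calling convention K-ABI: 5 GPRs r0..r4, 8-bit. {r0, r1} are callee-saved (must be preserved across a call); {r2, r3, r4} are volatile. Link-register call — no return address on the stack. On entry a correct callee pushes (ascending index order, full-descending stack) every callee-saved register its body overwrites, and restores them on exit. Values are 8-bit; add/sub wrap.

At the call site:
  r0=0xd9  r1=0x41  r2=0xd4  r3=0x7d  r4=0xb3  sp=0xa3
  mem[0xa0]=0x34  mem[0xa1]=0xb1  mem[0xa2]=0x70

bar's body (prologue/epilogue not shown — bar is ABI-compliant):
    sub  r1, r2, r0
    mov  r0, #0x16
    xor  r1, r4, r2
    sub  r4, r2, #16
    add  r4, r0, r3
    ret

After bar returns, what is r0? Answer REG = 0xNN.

REG = 0xd9

prologue: push r0 -> mem[0xa2]=0xd9, sp=0xa2
prologue: push r1 -> mem[0xa1]=0x41, sp=0xa1
body[0] sub  r1, r2, r0 -> r1=0xfb
body[1] mov  r0, #0x16 -> r0=0x16
body[2] xor  r1, r4, r2 -> r1=0x67
body[3] sub  r4, r2, #16 -> r4=0xc4
body[4] add  r4, r0, r3 -> r4=0x93
epilogue: pop r1=0x41, sp=0xa2
epilogue: pop r0=0xd9, sp=0xa3
r0 is callee-saved -> restored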